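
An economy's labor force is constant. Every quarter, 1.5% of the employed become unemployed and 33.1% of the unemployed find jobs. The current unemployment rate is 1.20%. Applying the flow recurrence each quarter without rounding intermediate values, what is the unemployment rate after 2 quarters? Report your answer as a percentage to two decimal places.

With a fixed labor force, u_{t+1} = u_t + s·(1−u_t) − f·u_t = u_t·(1−s−f) + s.
Here 1−s−f = 0.654 and s = 0.015.
u_1 = 0.012000 × 0.654 + 0.015 = 0.022848.
u_2 = 0.022848 × 0.654 + 0.015 = 0.029943.

Unemployment rate after two quarters ≈ 2.99%.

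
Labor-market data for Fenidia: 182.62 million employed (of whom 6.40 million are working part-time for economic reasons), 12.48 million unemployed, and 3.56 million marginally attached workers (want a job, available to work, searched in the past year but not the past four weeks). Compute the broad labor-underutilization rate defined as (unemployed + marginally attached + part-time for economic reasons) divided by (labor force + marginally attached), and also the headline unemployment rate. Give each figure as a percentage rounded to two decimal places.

Labor force = 182.62 + 12.48 = 195.10 million.
Numerator = 12.48 + 3.56 + 6.40 = 22.44 million.
Denominator = 195.10 + 3.56 = 198.66 million.
Broad rate = 22.44 / 198.66 = 11.30%.
Headline unemployment rate = 12.48 / 195.10 = 6.40%.

Broad underutilization rate ≈ 11.30%; headline unemployment rate ≈ 6.40%.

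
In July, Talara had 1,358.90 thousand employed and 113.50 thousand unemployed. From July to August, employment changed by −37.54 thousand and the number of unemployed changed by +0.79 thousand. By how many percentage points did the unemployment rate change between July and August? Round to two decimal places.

The unemployment rate changed by +0.25 percentage points.

July: labor force = 1,358.90 + 113.50 = 1,472.40; u = 113.50/1,472.40 = 7.71%.
August: labor force = 1,321.36 + 114.29 = 1,435.65; u = 114.29/1,435.65 = 7.96%.
Change = 7.96% − 7.71% = +0.25 pp.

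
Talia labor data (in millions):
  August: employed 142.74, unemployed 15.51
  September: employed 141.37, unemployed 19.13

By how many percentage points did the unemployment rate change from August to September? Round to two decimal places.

The unemployment rate changed by +2.12 percentage points.

August: labor force = 142.74 + 15.51 = 158.25; u = 15.51/158.25 = 9.80%.
September: labor force = 141.37 + 19.13 = 160.50; u = 19.13/160.50 = 11.92%.
Change = 11.92% − 9.80% = +2.12 pp.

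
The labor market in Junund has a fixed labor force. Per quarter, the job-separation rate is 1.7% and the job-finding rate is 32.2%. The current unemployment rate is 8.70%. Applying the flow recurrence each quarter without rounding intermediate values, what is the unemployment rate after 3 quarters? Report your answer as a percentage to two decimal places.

With a fixed labor force, u_{t+1} = u_t + s·(1−u_t) − f·u_t = u_t·(1−s−f) + s.
Here 1−s−f = 0.661 and s = 0.017.
u_1 = 0.087000 × 0.661 + 0.017 = 0.074507.
u_2 = 0.074507 × 0.661 + 0.017 = 0.066249.
u_3 = 0.066249 × 0.661 + 0.017 = 0.060791.

Unemployment rate after three quarters ≈ 6.08%.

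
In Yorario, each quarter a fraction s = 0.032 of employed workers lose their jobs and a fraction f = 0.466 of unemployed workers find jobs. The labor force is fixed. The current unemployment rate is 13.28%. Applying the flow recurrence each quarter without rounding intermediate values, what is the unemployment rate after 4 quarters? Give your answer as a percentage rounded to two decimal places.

Unemployment rate after four quarters ≈ 6.86%.

With a fixed labor force, u_{t+1} = u_t + s·(1−u_t) − f·u_t = u_t·(1−s−f) + s.
Here 1−s−f = 0.502 and s = 0.032.
u_1 = 0.132800 × 0.502 + 0.032 = 0.098666.
u_2 = 0.098666 × 0.502 + 0.032 = 0.081530.
u_3 = 0.081530 × 0.502 + 0.032 = 0.072928.
u_4 = 0.072928 × 0.502 + 0.032 = 0.068610.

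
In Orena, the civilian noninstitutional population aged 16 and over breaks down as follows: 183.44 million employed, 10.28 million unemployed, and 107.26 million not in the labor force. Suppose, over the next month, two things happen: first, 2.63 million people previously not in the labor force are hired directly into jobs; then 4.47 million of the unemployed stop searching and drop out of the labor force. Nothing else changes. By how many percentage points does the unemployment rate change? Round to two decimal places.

The unemployment rate changes by −2.28 percentage points.

Initially, labor force = 183.44 + 10.28 = 193.72 million, so u = 10.28/193.72 = 5.31%.
After the first change, employed and labor force both rise by 2.63; unemployed unchanged → E = 186.07, U = 10.28, labor force = 196.35 million.
After the second change, unemployed and labor force both fall by 4.47 → E = 186.07, U = 5.81, labor force = 191.88 million.
New unemployment rate = 5.81 / 191.88 = 3.03%.
Change = 3.03% − 5.31% = −2.28 percentage points.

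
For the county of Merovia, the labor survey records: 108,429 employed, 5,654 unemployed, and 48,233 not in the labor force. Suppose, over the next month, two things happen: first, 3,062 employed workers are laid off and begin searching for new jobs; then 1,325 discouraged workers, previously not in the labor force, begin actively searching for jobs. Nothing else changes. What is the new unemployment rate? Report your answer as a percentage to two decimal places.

New unemployment rate ≈ 8.70%.

Initially, labor force = 108,429 + 5,654 = 114,083, so u = 5,654/114,083 = 4.96%.
After the first change, employed falls and unemployed rises by 3,062; labor force unchanged → E = 105,367, U = 8,716, labor force = 114,083.
After the second change, unemployed and labor force both rise by 1,325 → E = 105,367, U = 10,041, labor force = 115,408.
New unemployment rate = 10,041 / 115,408 = 8.70%.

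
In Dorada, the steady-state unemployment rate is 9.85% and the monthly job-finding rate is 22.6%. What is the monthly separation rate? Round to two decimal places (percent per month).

From u* = s/(s+f): s = u·f/(1−u).
s = 0.0985 × 22.6 / (1 − 0.0985) = 2.2261 / 0.9015 ≈ 2.47% per month.

Separation rate ≈ 2.47% per month.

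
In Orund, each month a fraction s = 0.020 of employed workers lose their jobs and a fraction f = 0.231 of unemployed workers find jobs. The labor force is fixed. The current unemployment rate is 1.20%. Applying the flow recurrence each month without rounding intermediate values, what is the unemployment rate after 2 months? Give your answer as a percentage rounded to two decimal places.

With a fixed labor force, u_{t+1} = u_t + s·(1−u_t) − f·u_t = u_t·(1−s−f) + s.
Here 1−s−f = 0.749 and s = 0.020.
u_1 = 0.012000 × 0.749 + 0.020 = 0.028988.
u_2 = 0.028988 × 0.749 + 0.020 = 0.041712.

Unemployment rate after two months ≈ 4.17%.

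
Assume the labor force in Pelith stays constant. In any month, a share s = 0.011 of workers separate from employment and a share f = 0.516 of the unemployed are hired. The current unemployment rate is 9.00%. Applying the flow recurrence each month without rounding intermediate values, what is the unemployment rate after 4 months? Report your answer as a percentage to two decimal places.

With a fixed labor force, u_{t+1} = u_t + s·(1−u_t) − f·u_t = u_t·(1−s−f) + s.
Here 1−s−f = 0.473 and s = 0.011.
u_1 = 0.090000 × 0.473 + 0.011 = 0.053570.
u_2 = 0.053570 × 0.473 + 0.011 = 0.036339.
u_3 = 0.036339 × 0.473 + 0.011 = 0.028188.
u_4 = 0.028188 × 0.473 + 0.011 = 0.024333.

Unemployment rate after four months ≈ 2.43%.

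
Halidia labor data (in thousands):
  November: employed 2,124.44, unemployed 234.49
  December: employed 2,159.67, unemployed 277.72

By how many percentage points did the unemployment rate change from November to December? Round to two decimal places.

The unemployment rate changed by +1.45 percentage points.

November: labor force = 2,124.44 + 234.49 = 2,358.93; u = 234.49/2,358.93 = 9.94%.
December: labor force = 2,159.67 + 277.72 = 2,437.39; u = 277.72/2,437.39 = 11.39%.
Change = 11.39% − 9.94% = +1.45 pp.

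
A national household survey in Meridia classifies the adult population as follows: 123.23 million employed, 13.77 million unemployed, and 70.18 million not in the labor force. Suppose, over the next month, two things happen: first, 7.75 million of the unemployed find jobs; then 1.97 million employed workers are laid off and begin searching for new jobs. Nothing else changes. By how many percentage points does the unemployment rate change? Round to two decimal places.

The unemployment rate changes by −4.22 percentage points.

Initially, labor force = 123.23 + 13.77 = 137.00 million, so u = 13.77/137.00 = 10.05%.
After the first change, unemployed falls and employed rises by 7.75; labor force unchanged → E = 130.98, U = 6.02, labor force = 137.00 million.
After the second change, employed falls and unemployed rises by 1.97; labor force unchanged → E = 129.01, U = 7.99, labor force = 137.00 million.
New unemployment rate = 7.99 / 137.00 = 5.83%.
Change = 5.83% − 10.05% = −4.22 percentage points.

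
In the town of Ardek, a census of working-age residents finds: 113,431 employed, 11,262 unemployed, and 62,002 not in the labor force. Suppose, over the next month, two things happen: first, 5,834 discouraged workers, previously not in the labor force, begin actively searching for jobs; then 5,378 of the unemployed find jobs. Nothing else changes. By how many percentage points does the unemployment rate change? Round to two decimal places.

The unemployment rate changes by −0.05 percentage points.

Initially, labor force = 113,431 + 11,262 = 124,693, so u = 11,262/124,693 = 9.03%.
After the first change, unemployed and labor force both rise by 5,834 → E = 113,431, U = 17,096, labor force = 130,527.
After the second change, unemployed falls and employed rises by 5,378; labor force unchanged → E = 118,809, U = 11,718, labor force = 130,527.
New unemployment rate = 11,718 / 130,527 = 8.98%.
Change = 8.98% − 9.03% = −0.05 percentage points.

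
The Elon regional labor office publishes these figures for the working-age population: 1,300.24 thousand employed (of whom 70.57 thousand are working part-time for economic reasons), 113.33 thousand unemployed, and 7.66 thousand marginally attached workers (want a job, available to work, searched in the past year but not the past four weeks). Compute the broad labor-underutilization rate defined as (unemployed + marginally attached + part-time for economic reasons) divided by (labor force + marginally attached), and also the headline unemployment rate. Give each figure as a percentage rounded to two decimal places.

Broad underutilization rate ≈ 13.48%; headline unemployment rate ≈ 8.02%.

Labor force = 1,300.24 + 113.33 = 1,413.57 thousand.
Numerator = 113.33 + 7.66 + 70.57 = 191.56 thousand.
Denominator = 1,413.57 + 7.66 = 1,421.23 thousand.
Broad rate = 191.56 / 1,421.23 = 13.48%.
Headline unemployment rate = 113.33 / 1,413.57 = 8.02%.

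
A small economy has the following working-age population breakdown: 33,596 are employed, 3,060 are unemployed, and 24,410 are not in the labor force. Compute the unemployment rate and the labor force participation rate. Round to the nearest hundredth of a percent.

Unemployment rate ≈ 8.35%; labor force participation rate ≈ 60.03%.

Labor force = employed + unemployed = 33,596 + 3,060 = 36,656.
Working-age population = 36,656 + 24,410 = 61,066.
Unemployment rate = 3,060 / 36,656 = 8.35%.
Labor force participation rate = 36,656 / 61,066 = 60.03%.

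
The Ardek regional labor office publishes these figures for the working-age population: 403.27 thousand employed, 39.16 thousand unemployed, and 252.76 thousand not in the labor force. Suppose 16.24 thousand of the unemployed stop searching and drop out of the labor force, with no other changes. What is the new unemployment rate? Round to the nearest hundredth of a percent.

New unemployment rate ≈ 5.38%.

Initially, labor force = 403.27 + 39.16 = 442.43 thousand, so u = 39.16/442.43 = 8.85%.
After the change, unemployed and labor force both fall by 16.24 → E = 403.27, U = 22.92, labor force = 426.19 thousand.
New unemployment rate = 22.92 / 426.19 = 5.38%.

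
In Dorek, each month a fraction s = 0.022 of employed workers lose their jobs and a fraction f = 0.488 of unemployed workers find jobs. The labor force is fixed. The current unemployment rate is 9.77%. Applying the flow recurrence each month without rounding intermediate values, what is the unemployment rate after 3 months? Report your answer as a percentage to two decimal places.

With a fixed labor force, u_{t+1} = u_t + s·(1−u_t) − f·u_t = u_t·(1−s−f) + s.
Here 1−s−f = 0.490 and s = 0.022.
u_1 = 0.097700 × 0.490 + 0.022 = 0.069873.
u_2 = 0.069873 × 0.490 + 0.022 = 0.056238.
u_3 = 0.056238 × 0.490 + 0.022 = 0.049557.

Unemployment rate after three months ≈ 4.96%.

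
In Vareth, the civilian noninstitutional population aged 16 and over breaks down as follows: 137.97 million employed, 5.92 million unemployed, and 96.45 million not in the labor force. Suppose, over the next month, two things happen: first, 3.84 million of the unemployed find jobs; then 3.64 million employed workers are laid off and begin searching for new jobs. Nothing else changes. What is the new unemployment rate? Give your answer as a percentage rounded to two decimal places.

Initially, labor force = 137.97 + 5.92 = 143.89 million, so u = 5.92/143.89 = 4.11%.
After the first change, unemployed falls and employed rises by 3.84; labor force unchanged → E = 141.81, U = 2.08, labor force = 143.89 million.
After the second change, employed falls and unemployed rises by 3.64; labor force unchanged → E = 138.17, U = 5.72, labor force = 143.89 million.
New unemployment rate = 5.72 / 143.89 = 3.98%.

New unemployment rate ≈ 3.98%.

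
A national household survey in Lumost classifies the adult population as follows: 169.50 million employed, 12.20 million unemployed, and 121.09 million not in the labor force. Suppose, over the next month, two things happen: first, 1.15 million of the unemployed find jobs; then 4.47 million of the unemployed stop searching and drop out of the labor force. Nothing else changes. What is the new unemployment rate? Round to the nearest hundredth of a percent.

New unemployment rate ≈ 3.71%.

Initially, labor force = 169.50 + 12.20 = 181.70 million, so u = 12.20/181.70 = 6.71%.
After the first change, unemployed falls and employed rises by 1.15; labor force unchanged → E = 170.65, U = 11.05, labor force = 181.70 million.
After the second change, unemployed and labor force both fall by 4.47 → E = 170.65, U = 6.58, labor force = 177.23 million.
New unemployment rate = 6.58 / 177.23 = 3.71%.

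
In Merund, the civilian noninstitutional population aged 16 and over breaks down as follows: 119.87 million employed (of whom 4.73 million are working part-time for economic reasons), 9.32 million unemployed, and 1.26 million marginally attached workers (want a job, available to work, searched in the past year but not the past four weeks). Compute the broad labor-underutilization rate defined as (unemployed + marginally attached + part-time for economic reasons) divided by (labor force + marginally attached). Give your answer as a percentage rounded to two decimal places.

Labor force = 119.87 + 9.32 = 129.19 million.
Numerator = 9.32 + 1.26 + 4.73 = 15.31 million.
Denominator = 129.19 + 1.26 = 130.45 million.
Broad rate = 15.31 / 130.45 = 11.74%.

Broad underutilization rate ≈ 11.74%.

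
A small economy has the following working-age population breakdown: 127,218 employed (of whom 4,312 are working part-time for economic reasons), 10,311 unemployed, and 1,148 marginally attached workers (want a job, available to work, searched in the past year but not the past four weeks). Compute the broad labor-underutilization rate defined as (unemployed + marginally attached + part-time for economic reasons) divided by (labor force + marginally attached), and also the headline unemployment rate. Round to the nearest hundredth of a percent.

Broad underutilization rate ≈ 11.37%; headline unemployment rate ≈ 7.50%.

Labor force = 127,218 + 10,311 = 137,529.
Numerator = 10,311 + 1,148 + 4,312 = 15,771.
Denominator = 137,529 + 1,148 = 138,677.
Broad rate = 15,771 / 138,677 = 11.37%.
Headline unemployment rate = 10,311 / 137,529 = 7.50%.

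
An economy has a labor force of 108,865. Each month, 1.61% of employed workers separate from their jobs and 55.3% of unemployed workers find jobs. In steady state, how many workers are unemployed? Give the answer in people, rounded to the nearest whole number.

About 3,080 are unemployed in steady state.

Steady-state unemployment rate u* = s/(s+f) = 1.61/(1.61+55.3) = 0.028290.
Unemployed = u* × labor force = 0.028290 × 108,865 ≈ 3,080.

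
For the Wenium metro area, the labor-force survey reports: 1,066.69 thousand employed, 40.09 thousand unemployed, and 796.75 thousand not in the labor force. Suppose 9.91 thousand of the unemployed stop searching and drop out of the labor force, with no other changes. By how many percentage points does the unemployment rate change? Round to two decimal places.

Initially, labor force = 1,066.69 + 40.09 = 1,106.78 thousand, so u = 40.09/1,106.78 = 3.62%.
After the change, unemployed and labor force both fall by 9.91 → E = 1,066.69, U = 30.18, labor force = 1,096.87 thousand.
New unemployment rate = 30.18 / 1,096.87 = 2.75%.
Change = 2.75% − 3.62% = −0.87 percentage points.

The unemployment rate changes by −0.87 percentage points.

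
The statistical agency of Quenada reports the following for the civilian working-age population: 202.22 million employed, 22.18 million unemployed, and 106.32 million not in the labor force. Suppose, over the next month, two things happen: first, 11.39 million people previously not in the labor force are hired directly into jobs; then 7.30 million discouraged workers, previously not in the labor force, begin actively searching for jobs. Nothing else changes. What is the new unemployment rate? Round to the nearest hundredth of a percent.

Initially, labor force = 202.22 + 22.18 = 224.40 million, so u = 22.18/224.40 = 9.88%.
After the first change, employed and labor force both rise by 11.39; unemployed unchanged → E = 213.61, U = 22.18, labor force = 235.79 million.
After the second change, unemployed and labor force both rise by 7.30 → E = 213.61, U = 29.48, labor force = 243.09 million.
New unemployment rate = 29.48 / 243.09 = 12.13%.

New unemployment rate ≈ 12.13%.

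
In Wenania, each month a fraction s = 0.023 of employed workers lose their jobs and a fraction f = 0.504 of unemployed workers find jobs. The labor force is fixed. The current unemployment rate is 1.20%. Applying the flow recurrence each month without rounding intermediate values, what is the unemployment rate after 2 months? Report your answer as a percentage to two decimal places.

With a fixed labor force, u_{t+1} = u_t + s·(1−u_t) − f·u_t = u_t·(1−s−f) + s.
Here 1−s−f = 0.473 and s = 0.023.
u_1 = 0.012000 × 0.473 + 0.023 = 0.028676.
u_2 = 0.028676 × 0.473 + 0.023 = 0.036564.

Unemployment rate after two months ≈ 3.66%.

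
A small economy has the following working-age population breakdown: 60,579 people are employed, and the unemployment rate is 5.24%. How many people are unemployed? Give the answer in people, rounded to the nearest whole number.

Let U be the number unemployed. The labor force is E + U, and U/(E+U) = 0.0524.
So U = 0.0524 × 60,579 / (1 − 0.0524) = 3174.34 / 0.9476 ≈ 3,350.

About 3,350 are unemployed.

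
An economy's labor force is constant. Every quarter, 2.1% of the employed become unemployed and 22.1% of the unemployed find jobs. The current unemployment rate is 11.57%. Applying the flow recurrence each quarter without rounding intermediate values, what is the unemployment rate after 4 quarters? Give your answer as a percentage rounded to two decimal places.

With a fixed labor force, u_{t+1} = u_t + s·(1−u_t) − f·u_t = u_t·(1−s−f) + s.
Here 1−s−f = 0.758 and s = 0.021.
u_1 = 0.115700 × 0.758 + 0.021 = 0.108701.
u_2 = 0.108701 × 0.758 + 0.021 = 0.103395.
u_3 = 0.103395 × 0.758 + 0.021 = 0.099373.
u_4 = 0.099373 × 0.758 + 0.021 = 0.096325.

Unemployment rate after four quarters ≈ 9.63%.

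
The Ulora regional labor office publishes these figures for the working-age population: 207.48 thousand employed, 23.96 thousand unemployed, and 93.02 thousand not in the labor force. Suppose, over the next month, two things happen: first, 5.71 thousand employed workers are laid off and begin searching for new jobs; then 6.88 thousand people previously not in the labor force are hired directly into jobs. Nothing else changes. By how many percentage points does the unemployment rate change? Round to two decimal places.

The unemployment rate changes by +2.10 percentage points.

Initially, labor force = 207.48 + 23.96 = 231.44 thousand, so u = 23.96/231.44 = 10.35%.
After the first change, employed falls and unemployed rises by 5.71; labor force unchanged → E = 201.77, U = 29.67, labor force = 231.44 thousand.
After the second change, employed and labor force both rise by 6.88; unemployed unchanged → E = 208.65, U = 29.67, labor force = 238.32 thousand.
New unemployment rate = 29.67 / 238.32 = 12.45%.
Change = 12.45% − 10.35% = +2.10 percentage points.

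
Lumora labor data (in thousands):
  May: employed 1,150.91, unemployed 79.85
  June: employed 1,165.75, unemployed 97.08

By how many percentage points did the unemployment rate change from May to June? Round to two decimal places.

May: labor force = 1,150.91 + 79.85 = 1,230.76; u = 79.85/1,230.76 = 6.49%.
June: labor force = 1,165.75 + 97.08 = 1,262.83; u = 97.08/1,262.83 = 7.69%.
Change = 7.69% − 6.49% = +1.20 pp.

The unemployment rate changed by +1.20 percentage points.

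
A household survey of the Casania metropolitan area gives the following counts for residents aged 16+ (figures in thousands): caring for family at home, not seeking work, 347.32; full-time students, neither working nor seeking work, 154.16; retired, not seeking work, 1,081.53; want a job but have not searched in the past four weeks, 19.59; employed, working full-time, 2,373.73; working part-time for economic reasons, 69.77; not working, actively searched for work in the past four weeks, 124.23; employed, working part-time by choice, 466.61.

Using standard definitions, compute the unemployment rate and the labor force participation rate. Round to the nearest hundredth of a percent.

Unemployment rate ≈ 4.09%; labor force participation rate ≈ 65.44%.

Employed = 2,373.73 + 69.77 + 466.61 = 2,910.11 thousand (anyone who worked, including part-time for economic reasons, counts as employed).
Unemployed = 124.23 thousand.
Labor force = 2,910.11 + 124.23 = 3,034.34 thousand.
Not in labor force = 347.32 + 154.16 + 1,081.53 + 19.59 = 1,602.60 thousand (those not working and not actively searching are outside the labor force — including those who want a job but have given up searching).
Civilian working-age population = 3,034.34 + 1,602.60 = 4,636.94 thousand.
Unemployment rate = 124.23 / 3,034.34 = 4.09%.
Labor force participation rate = 3,034.34 / 4,636.94 = 65.44%.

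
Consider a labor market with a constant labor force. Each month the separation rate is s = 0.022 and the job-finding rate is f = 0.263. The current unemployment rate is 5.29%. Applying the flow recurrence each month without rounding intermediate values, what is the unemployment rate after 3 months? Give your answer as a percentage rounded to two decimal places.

With a fixed labor force, u_{t+1} = u_t + s·(1−u_t) − f·u_t = u_t·(1−s−f) + s.
Here 1−s−f = 0.715 and s = 0.022.
u_1 = 0.052900 × 0.715 + 0.022 = 0.059824.
u_2 = 0.059824 × 0.715 + 0.022 = 0.064774.
u_3 = 0.064774 × 0.715 + 0.022 = 0.068313.

Unemployment rate after three months ≈ 6.83%.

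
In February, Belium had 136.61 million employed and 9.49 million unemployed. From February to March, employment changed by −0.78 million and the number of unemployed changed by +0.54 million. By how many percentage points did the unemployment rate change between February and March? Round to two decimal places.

February: labor force = 136.61 + 9.49 = 146.10; u = 9.49/146.10 = 6.50%.
March: labor force = 135.83 + 10.03 = 145.86; u = 10.03/145.86 = 6.88%.
Change = 6.88% − 6.50% = +0.38 pp.

The unemployment rate changed by +0.38 percentage points.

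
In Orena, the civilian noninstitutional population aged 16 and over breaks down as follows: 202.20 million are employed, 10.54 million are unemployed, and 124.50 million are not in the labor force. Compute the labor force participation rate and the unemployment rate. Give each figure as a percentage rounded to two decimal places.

Labor force participation rate ≈ 63.08%; unemployment rate ≈ 4.95%.

Labor force = employed + unemployed = 202.20 + 10.54 = 212.74 million.
Working-age population = 212.74 + 124.50 = 337.24 million.
Unemployment rate = 10.54 / 212.74 = 4.95%.
Labor force participation rate = 212.74 / 337.24 = 63.08%.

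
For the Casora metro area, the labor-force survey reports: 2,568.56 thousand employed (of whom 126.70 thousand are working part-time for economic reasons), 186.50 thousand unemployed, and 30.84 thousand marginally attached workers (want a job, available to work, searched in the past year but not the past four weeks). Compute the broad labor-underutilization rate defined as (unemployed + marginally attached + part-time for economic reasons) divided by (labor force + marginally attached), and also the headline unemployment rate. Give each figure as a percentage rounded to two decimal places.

Broad underutilization rate ≈ 12.35%; headline unemployment rate ≈ 6.77%.

Labor force = 2,568.56 + 186.50 = 2,755.06 thousand.
Numerator = 186.50 + 30.84 + 126.70 = 344.04 thousand.
Denominator = 2,755.06 + 30.84 = 2,785.90 thousand.
Broad rate = 344.04 / 2,785.90 = 12.35%.
Headline unemployment rate = 186.50 / 2,755.06 = 6.77%.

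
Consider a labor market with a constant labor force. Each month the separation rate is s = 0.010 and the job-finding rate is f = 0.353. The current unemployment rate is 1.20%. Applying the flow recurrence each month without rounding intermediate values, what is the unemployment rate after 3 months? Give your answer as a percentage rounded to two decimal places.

Unemployment rate after three months ≈ 2.35%.

With a fixed labor force, u_{t+1} = u_t + s·(1−u_t) − f·u_t = u_t·(1−s−f) + s.
Here 1−s−f = 0.637 and s = 0.010.
u_1 = 0.012000 × 0.637 + 0.010 = 0.017644.
u_2 = 0.017644 × 0.637 + 0.010 = 0.021239.
u_3 = 0.021239 × 0.637 + 0.010 = 0.023529.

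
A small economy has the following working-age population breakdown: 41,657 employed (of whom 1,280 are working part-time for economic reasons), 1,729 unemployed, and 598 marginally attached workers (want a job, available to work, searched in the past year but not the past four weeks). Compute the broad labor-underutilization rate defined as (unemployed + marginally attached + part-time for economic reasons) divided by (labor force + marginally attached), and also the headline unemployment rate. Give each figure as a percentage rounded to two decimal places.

Labor force = 41,657 + 1,729 = 43,386.
Numerator = 1,729 + 598 + 1,280 = 3,607.
Denominator = 43,386 + 598 = 43,984.
Broad rate = 3,607 / 43,984 = 8.20%.
Headline unemployment rate = 1,729 / 43,386 = 3.99%.

Broad underutilization rate ≈ 8.20%; headline unemployment rate ≈ 3.99%.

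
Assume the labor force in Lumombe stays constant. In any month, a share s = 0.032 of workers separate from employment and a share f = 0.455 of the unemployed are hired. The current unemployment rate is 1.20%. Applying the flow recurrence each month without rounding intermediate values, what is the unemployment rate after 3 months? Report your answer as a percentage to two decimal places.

With a fixed labor force, u_{t+1} = u_t + s·(1−u_t) − f·u_t = u_t·(1−s−f) + s.
Here 1−s−f = 0.513 and s = 0.032.
u_1 = 0.012000 × 0.513 + 0.032 = 0.038156.
u_2 = 0.038156 × 0.513 + 0.032 = 0.051574.
u_3 = 0.051574 × 0.513 + 0.032 = 0.058457.

Unemployment rate after three months ≈ 5.85%.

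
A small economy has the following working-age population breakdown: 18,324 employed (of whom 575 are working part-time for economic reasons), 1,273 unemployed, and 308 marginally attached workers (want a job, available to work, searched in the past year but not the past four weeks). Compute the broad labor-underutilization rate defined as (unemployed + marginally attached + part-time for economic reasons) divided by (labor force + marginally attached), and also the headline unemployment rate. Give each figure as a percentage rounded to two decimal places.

Labor force = 18,324 + 1,273 = 19,597.
Numerator = 1,273 + 308 + 575 = 2,156.
Denominator = 19,597 + 308 = 19,905.
Broad rate = 2,156 / 19,905 = 10.83%.
Headline unemployment rate = 1,273 / 19,597 = 6.50%.

Broad underutilization rate ≈ 10.83%; headline unemployment rate ≈ 6.50%.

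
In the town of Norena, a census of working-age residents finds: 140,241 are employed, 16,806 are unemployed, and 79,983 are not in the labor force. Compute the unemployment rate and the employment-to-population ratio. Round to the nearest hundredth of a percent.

Labor force = employed + unemployed = 140,241 + 16,806 = 157,047.
Working-age population = 157,047 + 79,983 = 237,030.
Unemployment rate = 16,806 / 157,047 = 10.70%.
Employment-population ratio = 140,241 / 237,030 = 59.17%.

Unemployment rate ≈ 10.70%; employment-population ratio ≈ 59.17%.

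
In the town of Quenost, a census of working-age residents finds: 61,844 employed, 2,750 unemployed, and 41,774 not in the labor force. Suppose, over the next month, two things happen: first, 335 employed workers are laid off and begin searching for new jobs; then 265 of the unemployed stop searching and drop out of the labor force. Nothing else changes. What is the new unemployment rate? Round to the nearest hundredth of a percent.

New unemployment rate ≈ 4.38%.

Initially, labor force = 61,844 + 2,750 = 64,594, so u = 2,750/64,594 = 4.26%.
After the first change, employed falls and unemployed rises by 335; labor force unchanged → E = 61,509, U = 3,085, labor force = 64,594.
After the second change, unemployed and labor force both fall by 265 → E = 61,509, U = 2,820, labor force = 64,329.
New unemployment rate = 2,820 / 64,329 = 4.38%.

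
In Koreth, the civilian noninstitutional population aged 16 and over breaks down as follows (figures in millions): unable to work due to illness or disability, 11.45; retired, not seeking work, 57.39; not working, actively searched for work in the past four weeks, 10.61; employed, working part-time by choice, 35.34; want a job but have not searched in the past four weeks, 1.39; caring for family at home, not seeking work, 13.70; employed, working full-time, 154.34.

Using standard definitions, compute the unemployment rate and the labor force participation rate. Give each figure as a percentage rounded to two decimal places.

Employed = 35.34 + 154.34 = 189.68 million.
Unemployed = 10.61 million.
Labor force = 189.68 + 10.61 = 200.29 million.
Not in labor force = 11.45 + 57.39 + 1.39 + 13.70 = 83.93 million (those not working and not actively searching are outside the labor force — including those who want a job but have given up searching).
Civilian working-age population = 200.29 + 83.93 = 284.22 million.
Unemployment rate = 10.61 / 200.29 = 5.30%.
Labor force participation rate = 200.29 / 284.22 = 70.47%.

Unemployment rate ≈ 5.30%; labor force participation rate ≈ 70.47%.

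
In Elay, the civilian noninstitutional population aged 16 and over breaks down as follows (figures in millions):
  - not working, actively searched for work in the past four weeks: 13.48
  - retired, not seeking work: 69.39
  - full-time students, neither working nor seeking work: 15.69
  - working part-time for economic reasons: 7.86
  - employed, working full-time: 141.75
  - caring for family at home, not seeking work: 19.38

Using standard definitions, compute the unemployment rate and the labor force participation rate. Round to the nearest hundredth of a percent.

Employed = 7.86 + 141.75 = 149.61 million (anyone who worked, including part-time for economic reasons, counts as employed).
Unemployed = 13.48 million.
Labor force = 149.61 + 13.48 = 163.09 million.
Not in labor force = 69.39 + 15.69 + 19.38 = 104.46 million (those not working and not actively searching are outside the labor force).
Civilian working-age population = 163.09 + 104.46 = 267.55 million.
Unemployment rate = 13.48 / 163.09 = 8.27%.
Labor force participation rate = 163.09 / 267.55 = 60.96%.

Unemployment rate ≈ 8.27%; labor force participation rate ≈ 60.96%.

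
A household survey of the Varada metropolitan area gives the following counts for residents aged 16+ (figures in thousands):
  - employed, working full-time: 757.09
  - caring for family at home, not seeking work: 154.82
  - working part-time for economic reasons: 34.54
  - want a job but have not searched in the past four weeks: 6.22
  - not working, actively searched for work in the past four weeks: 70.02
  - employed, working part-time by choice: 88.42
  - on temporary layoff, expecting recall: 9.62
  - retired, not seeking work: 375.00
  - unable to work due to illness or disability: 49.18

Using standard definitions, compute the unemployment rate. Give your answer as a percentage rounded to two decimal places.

Unemployment rate ≈ 8.30%.

Employed = 757.09 + 34.54 + 88.42 = 880.05 thousand (anyone who worked, including part-time for economic reasons, counts as employed).
Unemployed = 70.02 + 9.62 = 79.64 thousand (jobless and actively searching, or on temporary layoff).
Labor force = 880.05 + 79.64 = 959.69 thousand.
Unemployment rate = 79.64 / 959.69 = 8.30%.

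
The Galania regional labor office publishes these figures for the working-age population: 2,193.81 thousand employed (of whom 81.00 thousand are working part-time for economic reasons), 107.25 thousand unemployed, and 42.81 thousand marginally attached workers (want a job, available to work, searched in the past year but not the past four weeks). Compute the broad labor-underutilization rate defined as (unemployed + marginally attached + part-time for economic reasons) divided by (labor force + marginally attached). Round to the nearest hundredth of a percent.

Labor force = 2,193.81 + 107.25 = 2,301.06 thousand.
Numerator = 107.25 + 42.81 + 81.00 = 231.06 thousand.
Denominator = 2,301.06 + 42.81 = 2,343.87 thousand.
Broad rate = 231.06 / 2,343.87 = 9.86%.

Broad underutilization rate ≈ 9.86%.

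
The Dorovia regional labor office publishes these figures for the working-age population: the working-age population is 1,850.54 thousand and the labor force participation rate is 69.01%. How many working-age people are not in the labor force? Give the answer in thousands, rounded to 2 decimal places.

Share not in the labor force = 1 − 0.6901 = 0.3099.
Not in labor force = 0.3099 × 1,850.54 ≈ 573.48 thousand.

About 573.48 thousand are not in the labor force.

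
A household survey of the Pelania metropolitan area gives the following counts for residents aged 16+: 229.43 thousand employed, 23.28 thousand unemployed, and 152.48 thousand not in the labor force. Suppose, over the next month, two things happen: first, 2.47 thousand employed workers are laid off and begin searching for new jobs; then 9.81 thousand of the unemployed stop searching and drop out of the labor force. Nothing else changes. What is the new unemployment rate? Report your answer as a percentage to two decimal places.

Initially, labor force = 229.43 + 23.28 = 252.71 thousand, so u = 23.28/252.71 = 9.21%.
After the first change, employed falls and unemployed rises by 2.47; labor force unchanged → E = 226.96, U = 25.75, labor force = 252.71 thousand.
After the second change, unemployed and labor force both fall by 9.81 → E = 226.96, U = 15.94, labor force = 242.90 thousand.
New unemployment rate = 15.94 / 242.90 = 6.56%.

New unemployment rate ≈ 6.56%.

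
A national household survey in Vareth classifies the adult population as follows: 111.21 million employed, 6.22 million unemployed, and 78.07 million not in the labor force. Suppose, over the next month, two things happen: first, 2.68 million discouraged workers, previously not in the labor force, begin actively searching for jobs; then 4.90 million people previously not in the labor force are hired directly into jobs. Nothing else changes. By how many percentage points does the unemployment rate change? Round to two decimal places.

The unemployment rate changes by +1.82 percentage points.

Initially, labor force = 111.21 + 6.22 = 117.43 million, so u = 6.22/117.43 = 5.30%.
After the first change, unemployed and labor force both rise by 2.68 → E = 111.21, U = 8.90, labor force = 120.11 million.
After the second change, employed and labor force both rise by 4.90; unemployed unchanged → E = 116.11, U = 8.90, labor force = 125.01 million.
New unemployment rate = 8.90 / 125.01 = 7.12%.
Change = 7.12% − 5.30% = +1.82 percentage points.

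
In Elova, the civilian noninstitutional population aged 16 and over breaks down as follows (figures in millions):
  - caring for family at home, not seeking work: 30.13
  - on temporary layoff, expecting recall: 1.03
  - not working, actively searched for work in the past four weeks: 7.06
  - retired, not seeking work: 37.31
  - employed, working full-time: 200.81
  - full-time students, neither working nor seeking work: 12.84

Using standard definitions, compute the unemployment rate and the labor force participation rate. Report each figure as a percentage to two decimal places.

Unemployment rate ≈ 3.87%; labor force participation rate ≈ 72.24%.

Employed = 200.81 million.
Unemployed = 1.03 + 7.06 = 8.09 million (jobless and actively searching, or on temporary layoff).
Labor force = 200.81 + 8.09 = 208.90 million.
Not in labor force = 30.13 + 37.31 + 12.84 = 80.28 million (those not working and not actively searching are outside the labor force).
Civilian working-age population = 208.90 + 80.28 = 289.18 million.
Unemployment rate = 8.09 / 208.90 = 3.87%.
Labor force participation rate = 208.90 / 289.18 = 72.24%.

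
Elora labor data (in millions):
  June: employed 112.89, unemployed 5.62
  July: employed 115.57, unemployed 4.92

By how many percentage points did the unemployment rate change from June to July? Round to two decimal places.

June: labor force = 112.89 + 5.62 = 118.51; u = 5.62/118.51 = 4.74%.
July: labor force = 115.57 + 4.92 = 120.49; u = 4.92/120.49 = 4.08%.
Change = 4.08% − 4.74% = −0.66 pp.

The unemployment rate changed by −0.66 percentage points.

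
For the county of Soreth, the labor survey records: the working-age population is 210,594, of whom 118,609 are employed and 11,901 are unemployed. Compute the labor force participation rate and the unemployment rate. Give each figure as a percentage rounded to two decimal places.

Labor force participation rate ≈ 61.97%; unemployment rate ≈ 9.12%.

Labor force = employed + unemployed = 118,609 + 11,901 = 130,510.
Unemployment rate = 11,901 / 130,510 = 9.12%.
Labor force participation rate = 130,510 / 210,594 = 61.97%.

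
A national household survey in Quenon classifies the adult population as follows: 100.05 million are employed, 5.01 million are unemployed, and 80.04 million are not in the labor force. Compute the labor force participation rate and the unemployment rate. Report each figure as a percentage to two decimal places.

Labor force participation rate ≈ 56.76%; unemployment rate ≈ 4.77%.

Labor force = employed + unemployed = 100.05 + 5.01 = 105.06 million.
Working-age population = 105.06 + 80.04 = 185.10 million.
Unemployment rate = 5.01 / 105.06 = 4.77%.
Labor force participation rate = 105.06 / 185.10 = 56.76%.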